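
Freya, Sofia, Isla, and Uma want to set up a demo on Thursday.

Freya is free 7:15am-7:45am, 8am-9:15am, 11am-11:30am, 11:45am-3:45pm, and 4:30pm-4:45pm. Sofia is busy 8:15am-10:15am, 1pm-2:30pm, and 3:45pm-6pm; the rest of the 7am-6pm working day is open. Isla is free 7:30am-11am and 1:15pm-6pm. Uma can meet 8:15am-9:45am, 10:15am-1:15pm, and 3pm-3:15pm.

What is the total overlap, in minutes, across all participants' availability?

Sofia free within 07:00–18:00: 07:00–08:15, 10:15–13:00, 14:30–15:45.
Freya ∩ Sofia: 07:15–07:45, 08:00–08:15, 11:00–11:30, 11:45–13:00, 14:30–15:45.
Freya ∩ Sofia ∩ Isla: 07:30–07:45, 08:00–08:15, 14:30–15:45.
Freya ∩ Sofia ∩ Isla ∩ Uma: 15:00–15:15.
Total common minutes: 15.

15 minutes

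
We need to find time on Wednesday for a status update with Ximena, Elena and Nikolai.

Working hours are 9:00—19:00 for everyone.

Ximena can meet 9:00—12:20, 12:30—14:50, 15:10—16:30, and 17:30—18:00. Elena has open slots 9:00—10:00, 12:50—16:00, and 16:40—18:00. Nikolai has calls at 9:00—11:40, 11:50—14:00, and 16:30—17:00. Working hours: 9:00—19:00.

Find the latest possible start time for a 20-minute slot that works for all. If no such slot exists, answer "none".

17:40

Nikolai free within 09:00–19:00: 11:40–11:50, 14:00–16:30, 17:00–19:00.
Ximena ∩ Elena: 09:00–10:00, 12:50–14:50, 15:10–16:00, 17:30–18:00.
Ximena ∩ Elena ∩ Nikolai: 14:00–14:50, 15:10–16:00, 17:30–18:00.
Windows ≥ 20 min: 14:00–14:50, 15:10–16:00, 17:30–18:00.
Latest start in the last window 17:30–18:00 is 18:00 − 20 min = 17:40.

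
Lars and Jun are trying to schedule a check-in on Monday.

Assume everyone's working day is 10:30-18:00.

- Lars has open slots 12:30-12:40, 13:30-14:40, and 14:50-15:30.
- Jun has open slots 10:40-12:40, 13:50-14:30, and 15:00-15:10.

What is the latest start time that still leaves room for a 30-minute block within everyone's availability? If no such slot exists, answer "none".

Lars ∩ Jun: 12:30–12:40, 13:50–14:30, 15:00–15:10.
Windows ≥ 30 min: 13:50–14:30.
Latest start in the last window 13:50–14:30 is 14:30 − 30 min = 14:00.

14:00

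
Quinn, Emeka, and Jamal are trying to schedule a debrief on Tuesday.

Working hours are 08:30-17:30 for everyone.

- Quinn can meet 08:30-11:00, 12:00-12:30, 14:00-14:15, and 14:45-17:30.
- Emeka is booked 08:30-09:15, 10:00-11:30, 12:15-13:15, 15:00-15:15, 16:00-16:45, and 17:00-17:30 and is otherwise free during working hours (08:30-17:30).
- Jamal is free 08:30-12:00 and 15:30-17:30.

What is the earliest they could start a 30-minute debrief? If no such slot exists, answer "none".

09:15

Emeka free within 08:30–17:30: 09:15–10:00, 11:30–12:15, 13:15–15:00, 15:15–16:00, 16:45–17:00.
Quinn ∩ Emeka: 09:15–10:00, 12:00–12:15, 14:00–14:15, 14:45–15:00, 15:15–16:00, 16:45–17:00.
Quinn ∩ Emeka ∩ Jamal: 09:15–10:00, 15:30–16:00, 16:45–17:00.
Windows ≥ 30 min: 09:15–10:00, 15:30–16:00.
Earliest such window starts at 09:15.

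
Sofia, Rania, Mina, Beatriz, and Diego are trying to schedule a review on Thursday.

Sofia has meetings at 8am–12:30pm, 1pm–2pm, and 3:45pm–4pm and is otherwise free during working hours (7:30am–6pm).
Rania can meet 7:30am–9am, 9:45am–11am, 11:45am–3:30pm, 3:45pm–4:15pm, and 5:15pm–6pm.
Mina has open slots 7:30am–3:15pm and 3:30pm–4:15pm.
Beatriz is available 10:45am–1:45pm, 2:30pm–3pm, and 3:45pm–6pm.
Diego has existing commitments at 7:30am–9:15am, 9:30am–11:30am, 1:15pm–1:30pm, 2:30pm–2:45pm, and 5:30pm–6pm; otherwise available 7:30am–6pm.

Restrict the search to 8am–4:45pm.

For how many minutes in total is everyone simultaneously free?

Sofia free within 07:30–18:00: 07:30–08:00, 12:30–13:00, 14:00–15:45, 16:00–18:00.
Diego free within 07:30–18:00: 09:15–09:30, 11:30–13:15, 13:30–14:30, 14:45–17:30.
Sofia ∩ Rania: 07:30–08:00, 12:30–13:00, 14:00–15:30, 16:00–16:15, 17:15–18:00.
Sofia ∩ Rania ∩ Mina: 07:30–08:00, 12:30–13:00, 14:00–15:15, 16:00–16:15.
Sofia ∩ Rania ∩ Mina ∩ Beatriz: 12:30–13:00, 14:30–15:00, 16:00–16:15.
Sofia ∩ Rania ∩ Mina ∩ Beatriz ∩ Diego: 12:30–13:00, 14:45–15:00, 16:00–16:15.
Restricted to 08:00–16:45: 12:30–13:00, 14:45–15:00, 16:00–16:15.
Total common minutes: 30 + 15 + 15 = 60.

60 minutes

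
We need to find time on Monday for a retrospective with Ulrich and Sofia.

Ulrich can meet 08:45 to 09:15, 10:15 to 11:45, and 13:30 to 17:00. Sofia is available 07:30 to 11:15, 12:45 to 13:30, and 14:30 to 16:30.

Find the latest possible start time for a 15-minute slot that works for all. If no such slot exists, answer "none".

16:15

Ulrich ∩ Sofia: 08:45–09:15, 10:15–11:15, 14:30–16:30.
Windows ≥ 15 min: 08:45–09:15, 10:15–11:15, 14:30–16:30.
Latest start in the last window 14:30–16:30 is 16:30 − 15 min = 16:15.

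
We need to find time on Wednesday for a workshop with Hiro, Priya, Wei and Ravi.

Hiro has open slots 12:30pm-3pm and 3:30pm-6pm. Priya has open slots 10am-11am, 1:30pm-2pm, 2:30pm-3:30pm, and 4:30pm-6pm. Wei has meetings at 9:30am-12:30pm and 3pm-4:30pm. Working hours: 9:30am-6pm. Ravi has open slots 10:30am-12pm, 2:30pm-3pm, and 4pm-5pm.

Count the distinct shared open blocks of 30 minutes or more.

2

Wei free within 09:30–18:00: 12:30–15:00, 16:30–18:00.
Hiro ∩ Priya: 13:30–14:00, 14:30–15:00, 16:30–18:00.
Hiro ∩ Priya ∩ Wei: 13:30–14:00, 14:30–15:00, 16:30–18:00.
Hiro ∩ Priya ∩ Wei ∩ Ravi: 14:30–15:00, 16:30–17:00.
Windows ≥ 30 min: 14:30–15:00, 16:30–17:00.
That's 2 windows.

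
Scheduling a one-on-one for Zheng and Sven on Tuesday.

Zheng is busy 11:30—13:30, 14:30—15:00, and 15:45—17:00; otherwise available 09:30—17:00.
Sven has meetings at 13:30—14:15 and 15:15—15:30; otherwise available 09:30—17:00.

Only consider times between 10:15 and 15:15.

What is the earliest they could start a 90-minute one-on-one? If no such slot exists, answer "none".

Zheng free within 09:30–17:00: 09:30–11:30, 13:30–14:30, 15:00–15:45.
Sven free within 09:30–17:00: 09:30–13:30, 14:15–15:15, 15:30–17:00.
Zheng ∩ Sven: 09:30–11:30, 14:15–14:30, 15:00–15:15, 15:30–15:45.
Restricted to 10:15–15:15: 10:15–11:30, 14:15–14:30, 15:00–15:15.
Windows ≥ 90 min: (none).

none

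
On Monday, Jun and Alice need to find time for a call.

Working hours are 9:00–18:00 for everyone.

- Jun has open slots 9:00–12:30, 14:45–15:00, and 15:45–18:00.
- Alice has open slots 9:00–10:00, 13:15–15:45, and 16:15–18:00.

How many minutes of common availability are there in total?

Jun ∩ Alice: 09:00–10:00, 14:45–15:00, 16:15–18:00.
Total common minutes: 60 + 15 + 105 = 180.

180 minutes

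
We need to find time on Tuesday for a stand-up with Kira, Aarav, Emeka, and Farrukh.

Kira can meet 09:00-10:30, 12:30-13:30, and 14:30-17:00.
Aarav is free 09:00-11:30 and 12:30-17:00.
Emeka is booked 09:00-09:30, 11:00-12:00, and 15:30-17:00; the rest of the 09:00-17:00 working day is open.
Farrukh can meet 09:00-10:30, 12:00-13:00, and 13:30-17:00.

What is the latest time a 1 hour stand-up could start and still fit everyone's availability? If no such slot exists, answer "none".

14:30

Emeka free within 09:00–17:00: 09:30–11:00, 12:00–15:30.
Kira ∩ Aarav: 09:00–10:30, 12:30–13:30, 14:30–17:00.
Kira ∩ Aarav ∩ Emeka: 09:30–10:30, 12:30–13:30, 14:30–15:30.
Kira ∩ Aarav ∩ Emeka ∩ Farrukh: 09:30–10:30, 12:30–13:00, 14:30–15:30.
Windows ≥ 60 min: 09:30–10:30, 14:30–15:30.
Latest start in the last window 14:30–15:30 is 15:30 − 60 min = 14:30.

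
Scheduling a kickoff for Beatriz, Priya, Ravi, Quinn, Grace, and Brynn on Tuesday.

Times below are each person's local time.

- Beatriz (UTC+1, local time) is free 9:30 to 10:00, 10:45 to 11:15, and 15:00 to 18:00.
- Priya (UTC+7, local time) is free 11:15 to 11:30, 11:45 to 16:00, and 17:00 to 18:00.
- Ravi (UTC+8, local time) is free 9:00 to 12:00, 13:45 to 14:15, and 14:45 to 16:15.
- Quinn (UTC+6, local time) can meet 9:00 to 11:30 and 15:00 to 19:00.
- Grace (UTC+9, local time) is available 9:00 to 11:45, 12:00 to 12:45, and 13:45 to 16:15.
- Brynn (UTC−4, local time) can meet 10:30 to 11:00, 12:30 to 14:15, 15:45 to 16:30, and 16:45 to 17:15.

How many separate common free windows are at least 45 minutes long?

Beatriz → UTC: 08:30–09:00, 09:45–10:15, 14:00–17:00.
Priya → UTC: 04:15–04:30, 04:45–09:00, 10:00–11:00.
Ravi → UTC: 01:00–04:00, 05:45–06:15, 06:45–08:15.
Quinn → UTC: 03:00–05:30, 09:00–13:00.
Grace → UTC: 00:00–02:45, 03:00–03:45, 04:45–07:15.
Brynn → UTC: 14:30–15:00, 16:30–18:15, 19:45–20:30, 20:45–21:15.
Beatriz ∩ Priya: 08:30–09:00, 10:00–10:15.
Beatriz ∩ Priya ∩ Ravi: (none).
Beatriz ∩ Priya ∩ Ravi ∩ Quinn: (none).
Beatriz ∩ Priya ∩ Ravi ∩ Quinn ∩ Grace: (none).
Beatriz ∩ Priya ∩ Ravi ∩ Quinn ∩ Grace ∩ Brynn: (none).
Windows ≥ 45 min: (none).
That's 0 windows.

0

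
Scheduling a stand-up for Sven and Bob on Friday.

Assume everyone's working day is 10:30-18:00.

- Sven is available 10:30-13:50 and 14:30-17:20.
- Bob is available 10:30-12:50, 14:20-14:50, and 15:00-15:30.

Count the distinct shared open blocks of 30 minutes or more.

2

Sven ∩ Bob: 10:30–12:50, 14:30–14:50, 15:00–15:30.
Windows ≥ 30 min: 10:30–12:50, 15:00–15:30.
That's 2 windows.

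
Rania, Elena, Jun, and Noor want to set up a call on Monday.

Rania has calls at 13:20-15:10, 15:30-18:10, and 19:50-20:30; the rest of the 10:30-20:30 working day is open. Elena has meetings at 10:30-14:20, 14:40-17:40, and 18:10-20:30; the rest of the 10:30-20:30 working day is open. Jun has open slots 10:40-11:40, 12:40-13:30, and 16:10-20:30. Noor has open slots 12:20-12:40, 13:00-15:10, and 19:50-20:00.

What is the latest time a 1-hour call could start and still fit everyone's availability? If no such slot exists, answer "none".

Rania free within 10:30–20:30: 10:30–13:20, 15:10–15:30, 18:10–19:50.
Elena free within 10:30–20:30: 14:20–14:40, 17:40–18:10.
Rania ∩ Elena: (none).
Rania ∩ Elena ∩ Jun: (none).
Rania ∩ Elena ∩ Jun ∩ Noor: (none).
Windows ≥ 60 min: (none).

none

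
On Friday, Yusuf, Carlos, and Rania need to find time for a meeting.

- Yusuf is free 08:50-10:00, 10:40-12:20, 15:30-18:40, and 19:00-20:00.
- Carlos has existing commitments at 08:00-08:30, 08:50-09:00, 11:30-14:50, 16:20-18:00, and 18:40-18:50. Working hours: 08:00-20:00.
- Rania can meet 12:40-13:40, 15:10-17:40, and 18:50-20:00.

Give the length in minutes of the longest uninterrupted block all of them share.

60 minutes

Carlos free within 08:00–20:00: 08:30–08:50, 09:00–11:30, 14:50–16:20, 18:00–18:40, 18:50–20:00.
Yusuf ∩ Carlos: 09:00–10:00, 10:40–11:30, 15:30–16:20, 18:00–18:40, 19:00–20:00.
Yusuf ∩ Carlos ∩ Rania: 15:30–16:20, 19:00–20:00.
Common window lengths: 50, 60 min; longest is 60.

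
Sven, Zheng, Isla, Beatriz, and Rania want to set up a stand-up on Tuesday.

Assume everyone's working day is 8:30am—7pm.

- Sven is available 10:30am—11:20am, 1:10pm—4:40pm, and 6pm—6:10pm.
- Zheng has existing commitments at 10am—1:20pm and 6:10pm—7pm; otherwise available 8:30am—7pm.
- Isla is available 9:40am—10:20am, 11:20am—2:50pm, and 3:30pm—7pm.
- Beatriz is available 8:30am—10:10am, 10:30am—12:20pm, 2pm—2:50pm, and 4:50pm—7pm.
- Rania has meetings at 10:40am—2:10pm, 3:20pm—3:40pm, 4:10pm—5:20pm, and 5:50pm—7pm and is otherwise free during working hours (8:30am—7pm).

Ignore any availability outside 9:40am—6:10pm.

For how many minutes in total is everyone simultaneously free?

Zheng free within 08:30–19:00: 08:30–10:00, 13:20–18:10.
Rania free within 08:30–19:00: 08:30–10:40, 14:10–15:20, 15:40–16:10, 17:20–17:50.
Sven ∩ Zheng: 13:20–16:40, 18:00–18:10.
Sven ∩ Zheng ∩ Isla: 13:20–14:50, 15:30–16:40, 18:00–18:10.
Sven ∩ Zheng ∩ Isla ∩ Beatriz: 14:00–14:50, 18:00–18:10.
Sven ∩ Zheng ∩ Isla ∩ Beatriz ∩ Rania: 14:10–14:50.
Restricted to 09:40–18:10: 14:10–14:50.
Total common minutes: 40.

40 minutes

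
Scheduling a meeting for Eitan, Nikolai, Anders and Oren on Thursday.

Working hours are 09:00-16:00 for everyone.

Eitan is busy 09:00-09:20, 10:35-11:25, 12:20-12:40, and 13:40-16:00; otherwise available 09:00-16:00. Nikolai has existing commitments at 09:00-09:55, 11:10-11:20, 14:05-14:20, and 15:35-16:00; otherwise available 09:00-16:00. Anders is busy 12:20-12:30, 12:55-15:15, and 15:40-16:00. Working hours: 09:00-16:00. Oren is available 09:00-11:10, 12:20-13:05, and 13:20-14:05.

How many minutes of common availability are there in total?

Eitan free within 09:00–16:00: 09:20–10:35, 11:25–12:20, 12:40–13:40.
Nikolai free within 09:00–16:00: 09:55–11:10, 11:20–14:05, 14:20–15:35.
Anders free within 09:00–16:00: 09:00–12:20, 12:30–12:55, 15:15–15:40.
Eitan ∩ Nikolai: 09:55–10:35, 11:25–12:20, 12:40–13:40.
Eitan ∩ Nikolai ∩ Anders: 09:55–10:35, 11:25–12:20, 12:40–12:55.
Eitan ∩ Nikolai ∩ Anders ∩ Oren: 09:55–10:35, 12:40–12:55.
Total common minutes: 40 + 15 = 55.

55 minutes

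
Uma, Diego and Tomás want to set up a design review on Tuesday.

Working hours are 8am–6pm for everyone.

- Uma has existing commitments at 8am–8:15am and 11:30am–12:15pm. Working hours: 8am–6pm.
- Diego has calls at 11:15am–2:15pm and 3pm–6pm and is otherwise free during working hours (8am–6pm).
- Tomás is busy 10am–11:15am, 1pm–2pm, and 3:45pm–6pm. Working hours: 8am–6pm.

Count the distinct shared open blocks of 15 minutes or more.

2

Uma free within 08:00–18:00: 08:15–11:30, 12:15–18:00.
Diego free within 08:00–18:00: 08:00–11:15, 14:15–15:00.
Tomás free within 08:00–18:00: 08:00–10:00, 11:15–13:00, 14:00–15:45.
Uma ∩ Diego: 08:15–11:15, 14:15–15:00.
Uma ∩ Diego ∩ Tomás: 08:15–10:00, 14:15–15:00.
Windows ≥ 15 min: 08:15–10:00, 14:15–15:00.
That's 2 windows.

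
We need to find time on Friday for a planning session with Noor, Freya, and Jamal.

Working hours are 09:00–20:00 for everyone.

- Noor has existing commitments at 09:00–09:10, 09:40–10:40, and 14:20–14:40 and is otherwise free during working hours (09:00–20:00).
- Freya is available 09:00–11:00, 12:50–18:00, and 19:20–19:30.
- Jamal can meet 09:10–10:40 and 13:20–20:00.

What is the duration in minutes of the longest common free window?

Noor free within 09:00–20:00: 09:10–09:40, 10:40–14:20, 14:40–20:00.
Noor ∩ Freya: 09:10–09:40, 10:40–11:00, 12:50–14:20, 14:40–18:00, 19:20–19:30.
Noor ∩ Freya ∩ Jamal: 09:10–09:40, 13:20–14:20, 14:40–18:00, 19:20–19:30.
Common window lengths: 30, 60, 200, 10 min; longest is 200.

200 minutes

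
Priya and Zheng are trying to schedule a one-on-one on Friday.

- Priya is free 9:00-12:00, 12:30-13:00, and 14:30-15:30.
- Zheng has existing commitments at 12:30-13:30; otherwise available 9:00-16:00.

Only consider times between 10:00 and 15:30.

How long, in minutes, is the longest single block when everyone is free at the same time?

Zheng free within 09:00–16:00: 09:00–12:30, 13:30–16:00.
Priya ∩ Zheng: 09:00–12:00, 14:30–15:30.
Restricted to 10:00–15:30: 10:00–12:00, 14:30–15:30.
Common window lengths: 120, 60 min; longest is 120.

120 minutes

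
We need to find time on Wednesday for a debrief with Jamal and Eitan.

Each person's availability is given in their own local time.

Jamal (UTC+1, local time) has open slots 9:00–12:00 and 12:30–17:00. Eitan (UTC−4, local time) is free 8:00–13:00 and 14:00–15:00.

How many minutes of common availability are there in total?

Jamal → UTC: 08:00–11:00, 11:30–16:00.
Eitan → UTC: 12:00–17:00, 18:00–19:00.
Jamal ∩ Eitan: 12:00–16:00.
Total common minutes: 240.

240 minutes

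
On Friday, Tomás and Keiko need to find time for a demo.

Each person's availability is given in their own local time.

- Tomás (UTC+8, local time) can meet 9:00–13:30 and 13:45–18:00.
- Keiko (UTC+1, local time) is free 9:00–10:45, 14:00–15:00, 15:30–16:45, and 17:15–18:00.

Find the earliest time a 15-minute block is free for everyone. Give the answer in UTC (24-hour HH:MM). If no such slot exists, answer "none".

08:00

Tomás → UTC: 01:00–05:30, 05:45–10:00.
Keiko → UTC: 08:00–09:45, 13:00–14:00, 14:30–15:45, 16:15–17:00.
Tomás ∩ Keiko: 08:00–09:45.
Windows ≥ 15 min: 08:00–09:45.
Earliest such window starts at 08:00.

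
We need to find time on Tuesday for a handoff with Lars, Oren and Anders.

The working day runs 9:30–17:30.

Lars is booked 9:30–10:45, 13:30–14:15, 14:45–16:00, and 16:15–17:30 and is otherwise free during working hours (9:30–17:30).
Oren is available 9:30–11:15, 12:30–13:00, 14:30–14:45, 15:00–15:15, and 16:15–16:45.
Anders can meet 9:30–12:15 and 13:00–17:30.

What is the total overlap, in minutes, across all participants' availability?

Lars free within 09:30–17:30: 10:45–13:30, 14:15–14:45, 16:00–16:15.
Lars ∩ Oren: 10:45–11:15, 12:30–13:00, 14:30–14:45.
Lars ∩ Oren ∩ Anders: 10:45–11:15, 14:30–14:45.
Total common minutes: 30 + 15 = 45.

45 minutes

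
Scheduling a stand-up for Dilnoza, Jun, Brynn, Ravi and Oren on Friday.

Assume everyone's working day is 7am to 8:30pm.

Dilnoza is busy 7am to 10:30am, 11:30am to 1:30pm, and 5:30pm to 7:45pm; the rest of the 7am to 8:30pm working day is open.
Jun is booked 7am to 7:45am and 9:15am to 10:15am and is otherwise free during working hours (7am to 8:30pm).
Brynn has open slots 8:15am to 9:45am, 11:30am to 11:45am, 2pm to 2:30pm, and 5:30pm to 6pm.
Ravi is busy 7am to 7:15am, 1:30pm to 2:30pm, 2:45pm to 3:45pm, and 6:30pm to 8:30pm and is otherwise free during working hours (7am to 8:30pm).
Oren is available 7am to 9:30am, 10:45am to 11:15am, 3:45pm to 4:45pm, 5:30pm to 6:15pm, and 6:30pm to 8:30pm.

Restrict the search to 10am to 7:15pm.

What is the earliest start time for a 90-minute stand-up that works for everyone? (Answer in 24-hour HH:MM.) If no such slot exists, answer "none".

none

Dilnoza free within 07:00–20:30: 10:30–11:30, 13:30–17:30, 19:45–20:30.
Jun free within 07:00–20:30: 07:45–09:15, 10:15–20:30.
Ravi free within 07:00–20:30: 07:15–13:30, 14:30–14:45, 15:45–18:30.
Dilnoza ∩ Jun: 10:30–11:30, 13:30–17:30, 19:45–20:30.
Dilnoza ∩ Jun ∩ Brynn: 14:00–14:30.
Dilnoza ∩ Jun ∩ Brynn ∩ Ravi: (none).
Dilnoza ∩ Jun ∩ Brynn ∩ Ravi ∩ Oren: (none).
Restricted to 10:00–19:15: (none).
Windows ≥ 90 min: (none).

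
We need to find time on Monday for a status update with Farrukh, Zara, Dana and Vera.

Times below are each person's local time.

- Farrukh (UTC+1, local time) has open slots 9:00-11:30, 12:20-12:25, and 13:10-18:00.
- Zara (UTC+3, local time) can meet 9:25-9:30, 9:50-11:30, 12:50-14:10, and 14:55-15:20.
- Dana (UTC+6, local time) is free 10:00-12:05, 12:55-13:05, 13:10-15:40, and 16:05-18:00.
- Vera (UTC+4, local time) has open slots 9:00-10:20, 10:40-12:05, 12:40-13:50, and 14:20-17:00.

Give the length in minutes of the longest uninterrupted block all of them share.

Farrukh → UTC: 08:00–10:30, 11:20–11:25, 12:10–17:00.
Zara → UTC: 06:25–06:30, 06:50–08:30, 09:50–11:10, 11:55–12:20.
Dana → UTC: 04:00–06:05, 06:55–07:05, 07:10–09:40, 10:05–12:00.
Vera → UTC: 05:00–06:20, 06:40–08:05, 08:40–09:50, 10:20–13:00.
Farrukh ∩ Zara: 08:00–08:30, 09:50–10:30, 12:10–12:20.
Farrukh ∩ Zara ∩ Dana: 08:00–08:30, 10:05–10:30.
Farrukh ∩ Zara ∩ Dana ∩ Vera: 08:00–08:05, 10:20–10:30.
Common window lengths: 5, 10 min; longest is 10.

10 minutes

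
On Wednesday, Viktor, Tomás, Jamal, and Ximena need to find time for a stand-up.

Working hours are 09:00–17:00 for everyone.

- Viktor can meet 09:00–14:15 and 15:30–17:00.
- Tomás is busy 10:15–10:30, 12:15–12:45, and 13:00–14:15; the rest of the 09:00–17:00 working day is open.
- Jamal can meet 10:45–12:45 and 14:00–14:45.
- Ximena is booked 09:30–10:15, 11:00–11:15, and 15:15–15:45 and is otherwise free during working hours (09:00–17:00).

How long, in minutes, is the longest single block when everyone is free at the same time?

Tomás free within 09:00–17:00: 09:00–10:15, 10:30–12:15, 12:45–13:00, 14:15–17:00.
Ximena free within 09:00–17:00: 09:00–09:30, 10:15–11:00, 11:15–15:15, 15:45–17:00.
Viktor ∩ Tomás: 09:00–10:15, 10:30–12:15, 12:45–13:00, 15:30–17:00.
Viktor ∩ Tomás ∩ Jamal: 10:45–12:15.
Viktor ∩ Tomás ∩ Jamal ∩ Ximena: 10:45–11:00, 11:15–12:15.
Common window lengths: 15, 60 min; longest is 60.

60 minutes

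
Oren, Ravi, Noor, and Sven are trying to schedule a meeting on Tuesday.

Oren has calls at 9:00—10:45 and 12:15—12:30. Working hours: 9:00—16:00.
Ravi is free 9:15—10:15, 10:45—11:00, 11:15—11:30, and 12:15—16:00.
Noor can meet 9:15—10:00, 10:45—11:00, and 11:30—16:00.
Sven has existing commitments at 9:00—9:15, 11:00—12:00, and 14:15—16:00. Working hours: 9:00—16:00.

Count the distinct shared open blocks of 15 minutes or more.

Oren free within 09:00–16:00: 10:45–12:15, 12:30–16:00.
Sven free within 09:00–16:00: 09:15–11:00, 12:00–14:15.
Oren ∩ Ravi: 10:45–11:00, 11:15–11:30, 12:30–16:00.
Oren ∩ Ravi ∩ Noor: 10:45–11:00, 12:30–16:00.
Oren ∩ Ravi ∩ Noor ∩ Sven: 10:45–11:00, 12:30–14:15.
Windows ≥ 15 min: 10:45–11:00, 12:30–14:15.
That's 2 windows.

2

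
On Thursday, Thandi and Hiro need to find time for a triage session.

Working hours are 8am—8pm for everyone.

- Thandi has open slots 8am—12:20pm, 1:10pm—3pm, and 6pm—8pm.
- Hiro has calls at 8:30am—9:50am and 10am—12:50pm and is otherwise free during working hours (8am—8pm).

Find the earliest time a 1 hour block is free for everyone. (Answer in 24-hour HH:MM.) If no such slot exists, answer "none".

13:10

Hiro free within 08:00–20:00: 08:00–08:30, 09:50–10:00, 12:50–20:00.
Thandi ∩ Hiro: 08:00–08:30, 09:50–10:00, 13:10–15:00, 18:00–20:00.
Windows ≥ 60 min: 13:10–15:00, 18:00–20:00.
Earliest such window starts at 13:10.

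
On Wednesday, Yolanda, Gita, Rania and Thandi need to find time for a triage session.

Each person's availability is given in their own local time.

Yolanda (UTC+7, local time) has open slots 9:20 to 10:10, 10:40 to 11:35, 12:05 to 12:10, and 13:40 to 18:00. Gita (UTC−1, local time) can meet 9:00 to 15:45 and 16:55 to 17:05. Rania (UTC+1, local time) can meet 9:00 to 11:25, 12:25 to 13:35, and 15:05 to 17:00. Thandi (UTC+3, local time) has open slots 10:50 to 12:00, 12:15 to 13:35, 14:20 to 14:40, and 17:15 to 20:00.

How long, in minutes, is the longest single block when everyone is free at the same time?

25 minutes

Yolanda → UTC: 02:20–03:10, 03:40–04:35, 05:05–05:10, 06:40–11:00.
Gita → UTC: 10:00–16:45, 17:55–18:05.
Rania → UTC: 08:00–10:25, 11:25–12:35, 14:05–16:00.
Thandi → UTC: 07:50–09:00, 09:15–10:35, 11:20–11:40, 14:15–17:00.
Yolanda ∩ Gita: 10:00–11:00.
Yolanda ∩ Gita ∩ Rania: 10:00–10:25.
Yolanda ∩ Gita ∩ Rania ∩ Thandi: 10:00–10:25.
Single common window of 25 minutes.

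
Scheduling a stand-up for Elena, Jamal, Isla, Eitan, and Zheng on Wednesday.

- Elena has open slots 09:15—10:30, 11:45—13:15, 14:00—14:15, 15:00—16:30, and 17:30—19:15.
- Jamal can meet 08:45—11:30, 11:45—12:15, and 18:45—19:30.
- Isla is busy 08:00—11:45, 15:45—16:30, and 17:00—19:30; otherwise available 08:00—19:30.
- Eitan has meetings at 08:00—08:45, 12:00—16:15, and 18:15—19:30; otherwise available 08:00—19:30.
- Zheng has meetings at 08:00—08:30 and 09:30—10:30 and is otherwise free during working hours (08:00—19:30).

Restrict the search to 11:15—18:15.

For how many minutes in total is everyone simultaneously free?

Isla free within 08:00–19:30: 11:45–15:45, 16:30–17:00.
Eitan free within 08:00–19:30: 08:45–12:00, 16:15–18:15.
Zheng free within 08:00–19:30: 08:30–09:30, 10:30–19:30.
Elena ∩ Jamal: 09:15–10:30, 11:45–12:15, 18:45–19:15.
Elena ∩ Jamal ∩ Isla: 11:45–12:15.
Elena ∩ Jamal ∩ Isla ∩ Eitan: 11:45–12:00.
Elena ∩ Jamal ∩ Isla ∩ Eitan ∩ Zheng: 11:45–12:00.
Restricted to 11:15–18:15: 11:45–12:00.
Total common minutes: 15.

15 minutes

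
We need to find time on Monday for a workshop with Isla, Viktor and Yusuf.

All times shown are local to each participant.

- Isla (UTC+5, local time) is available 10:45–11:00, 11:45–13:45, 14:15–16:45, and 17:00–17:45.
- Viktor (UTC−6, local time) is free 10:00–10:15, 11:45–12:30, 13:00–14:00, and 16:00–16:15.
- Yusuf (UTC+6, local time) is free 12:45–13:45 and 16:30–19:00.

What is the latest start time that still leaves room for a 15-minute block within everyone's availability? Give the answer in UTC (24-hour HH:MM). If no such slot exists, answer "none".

Isla → UTC: 05:45–06:00, 06:45–08:45, 09:15–11:45, 12:00–12:45.
Viktor → UTC: 16:00–16:15, 17:45–18:30, 19:00–20:00, 22:00–22:15.
Yusuf → UTC: 06:45–07:45, 10:30–13:00.
Isla ∩ Viktor: (none).
Isla ∩ Viktor ∩ Yusuf: (none).
Windows ≥ 15 min: (none).

none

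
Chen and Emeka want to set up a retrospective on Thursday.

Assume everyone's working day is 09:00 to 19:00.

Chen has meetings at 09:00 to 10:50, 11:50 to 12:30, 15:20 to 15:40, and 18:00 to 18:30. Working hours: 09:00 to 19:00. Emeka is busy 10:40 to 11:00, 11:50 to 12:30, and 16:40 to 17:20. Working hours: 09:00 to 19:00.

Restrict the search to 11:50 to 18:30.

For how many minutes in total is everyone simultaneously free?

Chen free within 09:00–19:00: 10:50–11:50, 12:30–15:20, 15:40–18:00, 18:30–19:00.
Emeka free within 09:00–19:00: 09:00–10:40, 11:00–11:50, 12:30–16:40, 17:20–19:00.
Chen ∩ Emeka: 11:00–11:50, 12:30–15:20, 15:40–16:40, 17:20–18:00, 18:30–19:00.
Restricted to 11:50–18:30: 12:30–15:20, 15:40–16:40, 17:20–18:00.
Total common minutes: 170 + 60 + 40 = 270.

270 minutes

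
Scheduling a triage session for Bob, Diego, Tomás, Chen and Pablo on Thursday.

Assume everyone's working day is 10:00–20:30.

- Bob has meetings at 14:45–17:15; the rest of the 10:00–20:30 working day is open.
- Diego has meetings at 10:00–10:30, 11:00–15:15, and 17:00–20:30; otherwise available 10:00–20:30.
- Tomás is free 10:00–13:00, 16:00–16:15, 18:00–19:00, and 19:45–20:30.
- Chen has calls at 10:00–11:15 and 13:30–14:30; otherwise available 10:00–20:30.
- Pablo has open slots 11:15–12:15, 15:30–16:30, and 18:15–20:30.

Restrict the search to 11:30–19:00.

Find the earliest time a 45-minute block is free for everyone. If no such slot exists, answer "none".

Bob free within 10:00–20:30: 10:00–14:45, 17:15–20:30.
Diego free within 10:00–20:30: 10:30–11:00, 15:15–17:00.
Chen free within 10:00–20:30: 11:15–13:30, 14:30–20:30.
Bob ∩ Diego: 10:30–11:00.
Bob ∩ Diego ∩ Tomás: 10:30–11:00.
Bob ∩ Diego ∩ Tomás ∩ Chen: (none).
Bob ∩ Diego ∩ Tomás ∩ Chen ∩ Pablo: (none).
Restricted to 11:30–19:00: (none).
Windows ≥ 45 min: (none).

none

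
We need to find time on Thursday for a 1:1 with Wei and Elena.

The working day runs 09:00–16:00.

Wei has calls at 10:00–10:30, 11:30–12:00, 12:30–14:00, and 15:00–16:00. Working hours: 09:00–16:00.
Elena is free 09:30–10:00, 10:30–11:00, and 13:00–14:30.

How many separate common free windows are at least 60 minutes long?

0

Wei free within 09:00–16:00: 09:00–10:00, 10:30–11:30, 12:00–12:30, 14:00–15:00.
Wei ∩ Elena: 09:30–10:00, 10:30–11:00, 14:00–14:30.
Windows ≥ 60 min: (none).
That's 0 windows.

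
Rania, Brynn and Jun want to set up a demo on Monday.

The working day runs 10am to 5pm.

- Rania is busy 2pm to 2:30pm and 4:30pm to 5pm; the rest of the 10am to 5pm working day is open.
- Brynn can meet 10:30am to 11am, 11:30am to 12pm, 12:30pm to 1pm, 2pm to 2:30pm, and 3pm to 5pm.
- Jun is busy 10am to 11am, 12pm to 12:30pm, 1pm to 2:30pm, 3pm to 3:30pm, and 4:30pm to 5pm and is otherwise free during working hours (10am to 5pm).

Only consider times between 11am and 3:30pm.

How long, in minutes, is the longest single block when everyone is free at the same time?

Rania free within 10:00–17:00: 10:00–14:00, 14:30–16:30.
Jun free within 10:00–17:00: 11:00–12:00, 12:30–13:00, 14:30–15:00, 15:30–16:30.
Rania ∩ Brynn: 10:30–11:00, 11:30–12:00, 12:30–13:00, 15:00–16:30.
Rania ∩ Brynn ∩ Jun: 11:30–12:00, 12:30–13:00, 15:30–16:30.
Restricted to 11:00–15:30: 11:30–12:00, 12:30–13:00.
Common window lengths: 30, 30 min; longest is 30.

30 minutes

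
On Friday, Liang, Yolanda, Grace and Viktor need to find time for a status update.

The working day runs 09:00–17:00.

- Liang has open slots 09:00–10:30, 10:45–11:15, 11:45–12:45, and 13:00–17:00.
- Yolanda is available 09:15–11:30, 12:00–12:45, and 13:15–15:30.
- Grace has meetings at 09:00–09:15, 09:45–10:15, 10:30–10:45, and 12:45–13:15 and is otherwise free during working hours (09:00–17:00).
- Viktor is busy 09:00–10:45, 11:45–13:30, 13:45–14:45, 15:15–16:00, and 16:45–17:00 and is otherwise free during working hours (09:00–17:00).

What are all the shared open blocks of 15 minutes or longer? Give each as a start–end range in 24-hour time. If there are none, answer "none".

Grace free within 09:00–17:00: 09:15–09:45, 10:15–10:30, 10:45–12:45, 13:15–17:00.
Viktor free within 09:00–17:00: 10:45–11:45, 13:30–13:45, 14:45–15:15, 16:00–16:45.
Liang ∩ Yolanda: 09:15–10:30, 10:45–11:15, 12:00–12:45, 13:15–15:30.
Liang ∩ Yolanda ∩ Grace: 09:15–09:45, 10:15–10:30, 10:45–11:15, 12:00–12:45, 13:15–15:30.
Liang ∩ Yolanda ∩ Grace ∩ Viktor: 10:45–11:15, 13:30–13:45, 14:45–15:15.
Windows ≥ 15 min: 10:45–11:15, 13:30–13:45, 14:45–15:15.

10:45–11:15, 13:30–13:45, 14:45–15:15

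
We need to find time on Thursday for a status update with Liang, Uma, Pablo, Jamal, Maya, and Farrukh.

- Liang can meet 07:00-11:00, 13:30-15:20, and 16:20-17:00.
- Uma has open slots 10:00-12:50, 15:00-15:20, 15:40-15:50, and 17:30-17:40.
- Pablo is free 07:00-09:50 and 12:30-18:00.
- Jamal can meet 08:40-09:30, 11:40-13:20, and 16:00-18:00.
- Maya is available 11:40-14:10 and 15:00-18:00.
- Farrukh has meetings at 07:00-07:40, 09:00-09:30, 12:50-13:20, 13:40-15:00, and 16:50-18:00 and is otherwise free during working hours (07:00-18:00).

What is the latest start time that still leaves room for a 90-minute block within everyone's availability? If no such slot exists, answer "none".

none

Farrukh free within 07:00–18:00: 07:40–09:00, 09:30–12:50, 13:20–13:40, 15:00–16:50.
Liang ∩ Uma: 10:00–11:00, 15:00–15:20.
Liang ∩ Uma ∩ Pablo: 15:00–15:20.
Liang ∩ Uma ∩ Pablo ∩ Jamal: (none).
Liang ∩ Uma ∩ Pablo ∩ Jamal ∩ Maya: (none).
Liang ∩ Uma ∩ Pablo ∩ Jamal ∩ Maya ∩ Farrukh: (none).
Windows ≥ 90 min: (none).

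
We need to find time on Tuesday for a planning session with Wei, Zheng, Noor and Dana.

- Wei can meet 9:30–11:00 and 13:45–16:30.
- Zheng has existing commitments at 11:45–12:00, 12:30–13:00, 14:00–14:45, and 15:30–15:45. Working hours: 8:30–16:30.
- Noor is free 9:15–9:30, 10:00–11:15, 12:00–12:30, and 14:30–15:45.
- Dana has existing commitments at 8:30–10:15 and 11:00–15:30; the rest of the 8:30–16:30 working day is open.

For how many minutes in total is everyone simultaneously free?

45 minutes

Zheng free within 08:30–16:30: 08:30–11:45, 12:00–12:30, 13:00–14:00, 14:45–15:30, 15:45–16:30.
Dana free within 08:30–16:30: 10:15–11:00, 15:30–16:30.
Wei ∩ Zheng: 09:30–11:00, 13:45–14:00, 14:45–15:30, 15:45–16:30.
Wei ∩ Zheng ∩ Noor: 10:00–11:00, 14:45–15:30.
Wei ∩ Zheng ∩ Noor ∩ Dana: 10:15–11:00.
Total common minutes: 45.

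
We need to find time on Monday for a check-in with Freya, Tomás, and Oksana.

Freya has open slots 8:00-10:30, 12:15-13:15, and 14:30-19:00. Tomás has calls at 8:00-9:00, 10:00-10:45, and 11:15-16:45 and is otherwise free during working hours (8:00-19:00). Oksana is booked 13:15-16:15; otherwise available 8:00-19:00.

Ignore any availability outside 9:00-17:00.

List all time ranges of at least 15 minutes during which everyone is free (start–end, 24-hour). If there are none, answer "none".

09:00–10:00, 16:45–17:00

Tomás free within 08:00–19:00: 09:00–10:00, 10:45–11:15, 16:45–19:00.
Oksana free within 08:00–19:00: 08:00–13:15, 16:15–19:00.
Freya ∩ Tomás: 09:00–10:00, 16:45–19:00.
Freya ∩ Tomás ∩ Oksana: 09:00–10:00, 16:45–19:00.
Restricted to 09:00–17:00: 09:00–10:00, 16:45–17:00.
Windows ≥ 15 min: 09:00–10:00, 16:45–17:00.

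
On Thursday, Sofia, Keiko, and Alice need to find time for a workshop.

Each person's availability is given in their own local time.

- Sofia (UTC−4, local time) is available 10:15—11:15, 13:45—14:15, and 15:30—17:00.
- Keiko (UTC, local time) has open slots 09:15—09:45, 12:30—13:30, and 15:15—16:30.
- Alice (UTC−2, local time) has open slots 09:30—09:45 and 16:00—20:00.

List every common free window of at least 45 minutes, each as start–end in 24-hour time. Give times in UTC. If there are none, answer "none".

Sofia → UTC: 14:15–15:15, 17:45–18:15, 19:30–21:00.
Keiko → UTC: 09:15–09:45, 12:30–13:30, 15:15–16:30.
Alice → UTC: 11:30–11:45, 18:00–22:00.
Sofia ∩ Keiko: (none).
Sofia ∩ Keiko ∩ Alice: (none).
Windows ≥ 45 min: (none).

none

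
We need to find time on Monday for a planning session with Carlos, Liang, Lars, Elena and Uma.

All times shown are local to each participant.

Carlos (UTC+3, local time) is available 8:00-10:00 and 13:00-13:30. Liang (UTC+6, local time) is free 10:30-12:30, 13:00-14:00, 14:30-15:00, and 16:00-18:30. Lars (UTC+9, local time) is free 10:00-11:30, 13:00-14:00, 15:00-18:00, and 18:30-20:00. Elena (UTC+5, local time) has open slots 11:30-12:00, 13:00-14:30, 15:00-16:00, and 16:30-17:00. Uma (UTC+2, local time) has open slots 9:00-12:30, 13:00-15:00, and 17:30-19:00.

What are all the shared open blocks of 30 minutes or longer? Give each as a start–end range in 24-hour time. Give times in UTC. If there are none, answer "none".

10:00–10:30

Carlos → UTC: 05:00–07:00, 10:00–10:30.
Liang → UTC: 04:30–06:30, 07:00–08:00, 08:30–09:00, 10:00–12:30.
Lars → UTC: 01:00–02:30, 04:00–05:00, 06:00–09:00, 09:30–11:00.
Elena → UTC: 06:30–07:00, 08:00–09:30, 10:00–11:00, 11:30–12:00.
Uma → UTC: 07:00–10:30, 11:00–13:00, 15:30–17:00.
Carlos ∩ Liang: 05:00–06:30, 10:00–10:30.
Carlos ∩ Liang ∩ Lars: 06:00–06:30, 10:00–10:30.
Carlos ∩ Liang ∩ Lars ∩ Elena: 10:00–10:30.
Carlos ∩ Liang ∩ Lars ∩ Elena ∩ Uma: 10:00–10:30.
Windows ≥ 30 min: 10:00–10:30.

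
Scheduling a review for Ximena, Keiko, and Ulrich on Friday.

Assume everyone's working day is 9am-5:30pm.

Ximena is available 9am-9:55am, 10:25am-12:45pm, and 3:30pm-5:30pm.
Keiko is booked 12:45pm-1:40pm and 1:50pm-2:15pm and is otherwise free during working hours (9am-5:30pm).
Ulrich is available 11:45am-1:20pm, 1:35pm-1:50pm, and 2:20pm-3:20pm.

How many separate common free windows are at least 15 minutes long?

Keiko free within 09:00–17:30: 09:00–12:45, 13:40–13:50, 14:15–17:30.
Ximena ∩ Keiko: 09:00–09:55, 10:25–12:45, 15:30–17:30.
Ximena ∩ Keiko ∩ Ulrich: 11:45–12:45.
Windows ≥ 15 min: 11:45–12:45.
That's 1 window.

1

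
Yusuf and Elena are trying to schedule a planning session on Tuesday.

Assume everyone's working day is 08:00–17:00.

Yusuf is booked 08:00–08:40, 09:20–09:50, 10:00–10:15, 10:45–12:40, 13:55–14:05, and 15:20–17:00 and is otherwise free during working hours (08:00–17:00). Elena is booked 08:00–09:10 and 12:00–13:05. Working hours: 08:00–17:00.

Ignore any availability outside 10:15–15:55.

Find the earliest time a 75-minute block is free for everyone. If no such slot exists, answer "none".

Yusuf free within 08:00–17:00: 08:40–09:20, 09:50–10:00, 10:15–10:45, 12:40–13:55, 14:05–15:20.
Elena free within 08:00–17:00: 09:10–12:00, 13:05–17:00.
Yusuf ∩ Elena: 09:10–09:20, 09:50–10:00, 10:15–10:45, 13:05–13:55, 14:05–15:20.
Restricted to 10:15–15:55: 10:15–10:45, 13:05–13:55, 14:05–15:20.
Windows ≥ 75 min: 14:05–15:20.
Earliest such window starts at 14:05.

14:05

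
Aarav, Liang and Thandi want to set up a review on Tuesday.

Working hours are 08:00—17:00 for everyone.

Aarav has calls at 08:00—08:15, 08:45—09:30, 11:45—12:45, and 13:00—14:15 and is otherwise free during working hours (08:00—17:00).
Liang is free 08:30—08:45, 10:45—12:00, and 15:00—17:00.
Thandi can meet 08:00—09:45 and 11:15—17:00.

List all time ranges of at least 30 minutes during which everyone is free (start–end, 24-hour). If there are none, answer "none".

Aarav free within 08:00–17:00: 08:15–08:45, 09:30–11:45, 12:45–13:00, 14:15–17:00.
Aarav ∩ Liang: 08:30–08:45, 10:45–11:45, 15:00–17:00.
Aarav ∩ Liang ∩ Thandi: 08:30–08:45, 11:15–11:45, 15:00–17:00.
Windows ≥ 30 min: 11:15–11:45, 15:00–17:00.

11:15–11:45, 15:00–17:00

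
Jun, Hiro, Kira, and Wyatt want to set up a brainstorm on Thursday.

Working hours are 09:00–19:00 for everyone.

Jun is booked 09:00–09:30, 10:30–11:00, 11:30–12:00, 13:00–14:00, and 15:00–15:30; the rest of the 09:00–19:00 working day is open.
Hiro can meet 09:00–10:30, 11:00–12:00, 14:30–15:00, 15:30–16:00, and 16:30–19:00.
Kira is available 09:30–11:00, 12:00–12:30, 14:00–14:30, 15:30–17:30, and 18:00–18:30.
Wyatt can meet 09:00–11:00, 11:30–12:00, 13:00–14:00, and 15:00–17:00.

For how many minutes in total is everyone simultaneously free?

Jun free within 09:00–19:00: 09:30–10:30, 11:00–11:30, 12:00–13:00, 14:00–15:00, 15:30–19:00.
Jun ∩ Hiro: 09:30–10:30, 11:00–11:30, 14:30–15:00, 15:30–16:00, 16:30–19:00.
Jun ∩ Hiro ∩ Kira: 09:30–10:30, 15:30–16:00, 16:30–17:30, 18:00–18:30.
Jun ∩ Hiro ∩ Kira ∩ Wyatt: 09:30–10:30, 15:30–16:00, 16:30–17:00.
Total common minutes: 60 + 30 + 30 = 120.

120 minutes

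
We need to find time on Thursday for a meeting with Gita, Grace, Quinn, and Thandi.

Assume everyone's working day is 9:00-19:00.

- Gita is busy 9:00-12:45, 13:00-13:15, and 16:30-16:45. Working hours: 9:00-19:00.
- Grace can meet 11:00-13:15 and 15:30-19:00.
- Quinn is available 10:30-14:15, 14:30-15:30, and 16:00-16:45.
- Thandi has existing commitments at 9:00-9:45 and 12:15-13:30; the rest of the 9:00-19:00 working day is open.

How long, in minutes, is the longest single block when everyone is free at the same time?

30 minutes

Gita free within 09:00–19:00: 12:45–13:00, 13:15–16:30, 16:45–19:00.
Thandi free within 09:00–19:00: 09:45–12:15, 13:30–19:00.
Gita ∩ Grace: 12:45–13:00, 15:30–16:30, 16:45–19:00.
Gita ∩ Grace ∩ Quinn: 12:45–13:00, 16:00–16:30.
Gita ∩ Grace ∩ Quinn ∩ Thandi: 16:00–16:30.
Single common window of 30 minutes.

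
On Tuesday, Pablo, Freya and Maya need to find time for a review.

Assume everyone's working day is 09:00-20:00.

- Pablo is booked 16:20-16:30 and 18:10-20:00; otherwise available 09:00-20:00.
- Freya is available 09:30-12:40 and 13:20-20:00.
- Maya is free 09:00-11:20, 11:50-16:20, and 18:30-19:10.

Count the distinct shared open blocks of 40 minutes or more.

Pablo free within 09:00–20:00: 09:00–16:20, 16:30–18:10.
Pablo ∩ Freya: 09:30–12:40, 13:20–16:20, 16:30–18:10.
Pablo ∩ Freya ∩ Maya: 09:30–11:20, 11:50–12:40, 13:20–16:20.
Windows ≥ 40 min: 09:30–11:20, 11:50–12:40, 13:20–16:20.
That's 3 windows.

3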